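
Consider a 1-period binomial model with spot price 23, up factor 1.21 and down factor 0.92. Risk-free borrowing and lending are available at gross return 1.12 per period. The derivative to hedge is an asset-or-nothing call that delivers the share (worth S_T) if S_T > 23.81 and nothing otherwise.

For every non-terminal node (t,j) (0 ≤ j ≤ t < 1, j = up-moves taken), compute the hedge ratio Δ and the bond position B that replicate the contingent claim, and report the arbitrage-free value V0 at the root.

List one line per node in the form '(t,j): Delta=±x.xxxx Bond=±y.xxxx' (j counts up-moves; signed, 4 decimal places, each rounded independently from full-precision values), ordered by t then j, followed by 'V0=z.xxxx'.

(0,0): Delta=4.1724 Bond=-78.8288
V0=17.1367

Under the risk-neutral measure, an up-move has probability p* = (R−d)/(u−d) = 0.6897 and values discount at R = 1.12.
At expiry t=1: V(1,0)=0.0000, V(1,1)=27.8300
(0,0): S=23.0000. Δ = (V_up−V_dn)/(S_up−S_dn) = (27.8300−0.0000)/(27.8300−21.1600) = 4.1724. V = [p*·27.8300 + (1−p*)·0.0000]/1.12 = 17.1367. B = V − Δ·S = -78.8288.
The time-0 hedge costs 17.1367, which is the no-arbitrage price.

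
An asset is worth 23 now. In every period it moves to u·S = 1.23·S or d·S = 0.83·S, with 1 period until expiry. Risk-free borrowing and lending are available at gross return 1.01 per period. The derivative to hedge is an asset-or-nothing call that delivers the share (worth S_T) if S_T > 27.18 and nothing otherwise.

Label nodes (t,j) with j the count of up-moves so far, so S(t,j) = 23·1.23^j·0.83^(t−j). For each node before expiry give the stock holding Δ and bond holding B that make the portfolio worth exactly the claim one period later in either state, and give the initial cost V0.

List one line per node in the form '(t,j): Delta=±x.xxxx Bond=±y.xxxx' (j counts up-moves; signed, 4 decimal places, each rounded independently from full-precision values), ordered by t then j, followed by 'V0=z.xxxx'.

(0,0): Delta=3.0750 Bond=-58.1205
V0=12.6045

Since d<R<u, set p* = (R−d)/(u−d) = 0.4500; price each node as the discounted p*-expectation of its children.
Terminal values V(1,·): V(1,0)=0.0000, V(1,1)=28.2900
  t=0,j=0: stock 23.0000 → up 28.2900 (V=28.2900), down 19.0900 (V=0.0000). Price 12.6045; hedge Δ=3.0750, bond B=-58.1205.
The time-0 hedge costs 12.6045, which is the no-arbitrage price.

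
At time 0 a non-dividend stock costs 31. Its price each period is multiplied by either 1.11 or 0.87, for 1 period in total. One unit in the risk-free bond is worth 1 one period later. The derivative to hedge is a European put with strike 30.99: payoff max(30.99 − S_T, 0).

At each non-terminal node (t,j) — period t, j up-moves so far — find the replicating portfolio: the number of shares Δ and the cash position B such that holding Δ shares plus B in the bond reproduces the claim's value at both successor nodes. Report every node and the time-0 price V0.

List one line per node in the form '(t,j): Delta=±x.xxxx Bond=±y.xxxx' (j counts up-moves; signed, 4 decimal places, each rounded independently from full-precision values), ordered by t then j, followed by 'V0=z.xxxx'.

(0,0): Delta=-0.5403 Bond=18.5925
V0=1.8425

Since d<R<u, set p* = (R−d)/(u−d) = 0.5417; price each node as the discounted p*-expectation of its children.
At expiry t=1: V(1,0)=4.0200, V(1,1)=0.0000
Node (0,0) S=31.0000: V=(p*·0.0000+(1−p*)·4.0200)/1=1.8425; Δ=(0.0000−4.0200)/(34.4100−26.9700)=-0.5403; B=V−Δ·S=18.5925
Check: Δ(0,0)·S0 + B(0,0) = 1.8425 = V0.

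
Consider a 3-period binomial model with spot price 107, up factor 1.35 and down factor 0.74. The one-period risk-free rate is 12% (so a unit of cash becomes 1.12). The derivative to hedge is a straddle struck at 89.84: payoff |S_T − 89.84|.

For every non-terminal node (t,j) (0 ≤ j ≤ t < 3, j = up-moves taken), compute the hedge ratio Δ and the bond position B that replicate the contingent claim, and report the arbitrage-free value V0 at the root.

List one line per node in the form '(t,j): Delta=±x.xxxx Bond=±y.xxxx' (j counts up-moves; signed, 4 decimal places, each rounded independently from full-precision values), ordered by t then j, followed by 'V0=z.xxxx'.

(0,0): Delta=0.7526 Bond=-29.8704
(1,0): Delta=0.2544 Bond=5.9946
(1,1): Delta=0.9179 Bond=-57.3320
(2,0): Delta=-1.0000 Bond=80.2143
(2,1): Delta=0.6706 Bond=-37.7731
(2,2): Delta=1.0000 Bond=-80.2143
V0=50.6623

Since d<R<u, set p* = (R−d)/(u−d) = 0.6230; price each node as the discounted p*-expectation of its children.
Payoff layer (t=3): V(3,0)=46.4810, V(3,1)=10.7392, V(3,2)=54.4656, V(3,3)=173.4201
  t=2,j=0: stock 58.5932 → up 79.1008 (V=10.7392), down 43.3590 (V=46.4810). Price 21.6211; hedge Δ=-1.0000, bond B=80.2143.
  t=2,j=1: stock 106.8930 → up 144.3056 (V=54.4656), down 79.1008 (V=10.7392). Price 33.9094; hedge Δ=0.6706, bond B=-37.7731.
  t=2,j=2: stock 195.0075 → up 263.2601 (V=173.4201), down 144.3056 (V=54.4656). Price 114.7932; hedge Δ=1.0000, bond B=-80.2143.
  t=1,j=0: stock 79.1800 → up 106.8930 (V=33.9094), down 58.5932 (V=21.6211). Price 26.1394; hedge Δ=0.2544, bond B=5.9946.
  t=1,j=1: stock 144.4500 → up 195.0075 (V=114.7932), down 106.8930 (V=33.9094). Price 75.2643; hedge Δ=0.9179, bond B=-57.3320.
  t=0,j=0: stock 107.0000 → up 144.4500 (V=75.2643), down 79.1800 (V=26.1394). Price 50.6623; hedge Δ=0.7526, bond B=-29.8704.
The time-0 hedge costs 50.6623, which is the no-arbitrage price.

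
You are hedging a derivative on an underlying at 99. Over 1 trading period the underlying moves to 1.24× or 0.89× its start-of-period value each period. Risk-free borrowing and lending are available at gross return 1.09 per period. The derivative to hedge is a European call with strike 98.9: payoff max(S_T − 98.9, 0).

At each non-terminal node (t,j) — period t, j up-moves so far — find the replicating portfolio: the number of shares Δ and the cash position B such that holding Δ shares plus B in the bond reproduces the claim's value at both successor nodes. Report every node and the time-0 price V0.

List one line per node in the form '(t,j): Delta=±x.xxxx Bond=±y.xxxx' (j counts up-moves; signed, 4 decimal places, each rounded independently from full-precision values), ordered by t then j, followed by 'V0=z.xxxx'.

(0,0): Delta=0.6886 Bond=-55.6629
V0=12.5085

Since d<R<u, set p* = (R−d)/(u−d) = 0.5714; price each node as the discounted p*-expectation of its children.
Terminal payoffs: V(1,0)=0.0000, V(1,1)=23.8600
(0,0): S=99.0000. Δ = (V_up−V_dn)/(S_up−S_dn) = (23.8600−0.0000)/(122.7600−88.1100) = 0.6886. V = [p*·23.8600 + (1−p*)·0.0000]/1.09 = 12.5085. B = V − Δ·S = -55.6629.
Root portfolio cost Δ·99+B reproduces V0=12.5085.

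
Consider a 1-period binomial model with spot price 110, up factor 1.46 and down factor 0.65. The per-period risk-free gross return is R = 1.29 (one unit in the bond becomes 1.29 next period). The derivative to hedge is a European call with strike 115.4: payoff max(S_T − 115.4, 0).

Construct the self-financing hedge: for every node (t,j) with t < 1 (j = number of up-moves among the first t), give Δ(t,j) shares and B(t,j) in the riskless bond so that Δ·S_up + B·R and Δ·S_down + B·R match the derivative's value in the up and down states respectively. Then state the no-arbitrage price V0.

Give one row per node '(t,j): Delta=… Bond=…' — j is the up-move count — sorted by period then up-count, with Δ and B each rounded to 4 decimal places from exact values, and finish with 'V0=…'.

(0,0): Delta=0.5073 Bond=-28.1175
V0=27.6849

Under the risk-neutral measure, an up-move has probability p* = (R−d)/(u−d) = 0.7901 and values discount at R = 1.29.
Payoff layer (t=1): V(1,0)=0.0000, V(1,1)=45.2000
  t=0,j=0: stock 110.0000 → up 160.6000 (V=45.2000), down 71.5000 (V=0.0000). Price 27.6849; hedge Δ=0.5073, bond B=-28.1175.
Check: Δ(0,0)·S0 + B(0,0) = 27.6849 = V0.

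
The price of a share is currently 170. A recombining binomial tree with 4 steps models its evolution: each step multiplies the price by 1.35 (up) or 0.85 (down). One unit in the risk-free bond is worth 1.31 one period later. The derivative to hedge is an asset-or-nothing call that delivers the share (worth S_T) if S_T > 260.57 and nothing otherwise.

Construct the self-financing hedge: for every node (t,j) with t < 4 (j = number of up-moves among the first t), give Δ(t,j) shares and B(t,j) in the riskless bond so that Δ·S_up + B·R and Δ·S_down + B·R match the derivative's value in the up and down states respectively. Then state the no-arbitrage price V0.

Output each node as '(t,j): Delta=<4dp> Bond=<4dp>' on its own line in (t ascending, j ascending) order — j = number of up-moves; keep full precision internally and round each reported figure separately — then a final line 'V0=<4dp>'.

Risk-neutral probability p* = (R−d)/(u−d) = (1.31−0.85)/(1.35−0.85) = 0.9200.
Terminal values V(4,·): V(4,0)=0.0000, V(4,1)=0.0000, V(4,2)=0.0000, V(4,3)=355.5242, V(4,4)=564.6561
Node (3,0) S=104.4012: V=(p*·0.0000+(1−p*)·0.0000)/1.31=0.0000; Δ=(0.0000−0.0000)/(140.9417−88.7411)=0.0000; B=V−Δ·S=0.0000
Node (3,1) S=165.8137: V=(p*·0.0000+(1−p*)·0.0000)/1.31=0.0000; Δ=(0.0000−0.0000)/(223.8486−140.9417)=0.0000; B=V−Δ·S=0.0000
Node (3,2) S=263.3513: V=(p*·355.5242+(1−p*)·0.0000)/1.31=249.6811; Δ=(355.5242−0.0000)/(355.5242−223.8486)=2.7000; B=V−Δ·S=-461.3673
Node (3,3) S=418.2638: V=(p*·564.6561+(1−p*)·355.5242)/1.31=418.2638; Δ=(564.6561−355.5242)/(564.6561−355.5242)=1.0000; B=V−Δ·S=0.0000
Node (2,0) S=122.8250: V=(p*·0.0000+(1−p*)·0.0000)/1.31=0.0000; Δ=(0.0000−0.0000)/(165.8137−104.4012)=0.0000; B=V−Δ·S=0.0000
Node (2,1) S=195.0750: V=(p*·249.6811+(1−p*)·0.0000)/1.31=175.3486; Δ=(249.6811−0.0000)/(263.3513−165.8137)=2.5598; B=V−Δ·S=-324.0137
Node (2,2) S=309.8250: V=(p*·418.2638+(1−p*)·249.6811)/1.31=308.9902; Δ=(418.2638−249.6811)/(418.2638−263.3513)=1.0882; B=V−Δ·S=-28.1751
Node (1,0) S=144.5000: V=(p*·175.3486+(1−p*)·0.0000)/1.31=123.1456; Δ=(175.3486−0.0000)/(195.0750−122.8250)=2.4270; B=V−Δ·S=-227.5516
Node (1,1) S=229.5000: V=(p*·308.9902+(1−p*)·175.3486)/1.31=227.7090; Δ=(308.9902−175.3486)/(309.8250−195.0750)=1.1646; B=V−Δ·S=-39.5742
Node (0,0) S=170.0000: V=(p*·227.7090+(1−p*)·123.1456)/1.31=167.4381; Δ=(227.7090−123.1456)/(229.5000−144.5000)=1.2302; B=V−Δ·S=-41.6888
The time-0 hedge costs 167.4381, which is the no-arbitrage price.

(0,0): Delta=1.2302 Bond=-41.6888
(1,0): Delta=2.4270 Bond=-227.5516
(1,1): Delta=1.1646 Bond=-39.5742
(2,0): Delta=0.0000 Bond=0.0000
(2,1): Delta=2.5598 Bond=-324.0137
(2,2): Delta=1.0882 Bond=-28.1751
(3,0): Delta=0.0000 Bond=0.0000
(3,1): Delta=0.0000 Bond=0.0000
(3,2): Delta=2.7000 Bond=-461.3673
(3,3): Delta=1.0000 Bond=0.0000
V0=167.4381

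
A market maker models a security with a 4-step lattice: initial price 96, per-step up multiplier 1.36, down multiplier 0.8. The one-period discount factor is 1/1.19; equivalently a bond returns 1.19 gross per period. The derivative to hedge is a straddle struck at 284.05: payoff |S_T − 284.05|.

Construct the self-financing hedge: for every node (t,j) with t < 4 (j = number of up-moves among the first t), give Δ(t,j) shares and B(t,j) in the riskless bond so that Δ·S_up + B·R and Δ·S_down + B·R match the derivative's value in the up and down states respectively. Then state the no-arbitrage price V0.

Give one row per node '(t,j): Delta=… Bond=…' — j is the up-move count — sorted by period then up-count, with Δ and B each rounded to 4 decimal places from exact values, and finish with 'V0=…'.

No-arbitrage ⇒ martingale measure with p* = (R−d)/(u−d) = 0.6964.
At expiry t=4: V(4,0)=244.7284, V(4,1)=217.2033, V(4,2)=170.4106, V(4,3)=90.8630, V(4,4)=44.3679
Node (3,0) S=49.1520: V=(p*·217.2033+(1−p*)·244.7284)/1.19=189.5455; Δ=(217.2033−244.7284)/(66.8467−39.3216)=-1.0000; B=V−Δ·S=238.6975
Node (3,1) S=83.5584: V=(p*·170.4106+(1−p*)·217.2033)/1.19=155.1391; Δ=(170.4106−217.2033)/(113.6394−66.8467)=-1.0000; B=V−Δ·S=238.6975
Node (3,2) S=142.0493: V=(p*·90.8630+(1−p*)·170.4106)/1.19=96.6482; Δ=(90.8630−170.4106)/(193.1870−113.6394)=-1.0000; B=V−Δ·S=238.6975
Node (3,3) S=241.4838: V=(p*·44.3679+(1−p*)·90.8630)/1.19=49.1450; Δ=(44.3679−90.8630)/(328.4179−193.1870)=-0.3438; B=V−Δ·S=132.1718
Node (2,0) S=61.4400: V=(p*·155.1391+(1−p*)·189.5455)/1.19=139.1461; Δ=(155.1391−189.5455)/(83.5584−49.1520)=-1.0000; B=V−Δ·S=200.5861
Node (2,1) S=104.4480: V=(p*·96.6482+(1−p*)·155.1391)/1.19=96.1381; Δ=(96.6482−155.1391)/(142.0493−83.5584)=-1.0000; B=V−Δ·S=200.5861
Node (2,2) S=177.5616: V=(p*·49.1450+(1−p*)·96.6482)/1.19=53.4165; Δ=(49.1450−96.6482)/(241.4838−142.0493)=-0.4777; B=V−Δ·S=138.2437
Node (1,0) S=76.8000: V=(p*·96.1381+(1−p*)·139.1461)/1.19=91.7598; Δ=(96.1381−139.1461)/(104.4480−61.4400)=-1.0000; B=V−Δ·S=168.5598
Node (1,1) S=130.5600: V=(p*·53.4165+(1−p*)·96.1381)/1.19=55.7862; Δ=(53.4165−96.1381)/(177.5616−104.4480)=-0.5843; B=V−Δ·S=132.0748
Node (0,0) S=96.0000: V=(p*·55.7862+(1−p*)·91.7598)/1.19=56.0561; Δ=(55.7862−91.7598)/(130.5600−76.8000)=-0.6692; B=V−Δ·S=120.2946
The time-0 hedge costs 56.0561, which is the no-arbitrage price.

(0,0): Delta=-0.6692 Bond=120.2946
(1,0): Delta=-1.0000 Bond=168.5598
(1,1): Delta=-0.5843 Bond=132.0748
(2,0): Delta=-1.0000 Bond=200.5861
(2,1): Delta=-1.0000 Bond=200.5861
(2,2): Delta=-0.4777 Bond=138.2437
(3,0): Delta=-1.0000 Bond=238.6975
(3,1): Delta=-1.0000 Bond=238.6975
(3,2): Delta=-1.0000 Bond=238.6975
(3,3): Delta=-0.3438 Bond=132.1718
V0=56.0561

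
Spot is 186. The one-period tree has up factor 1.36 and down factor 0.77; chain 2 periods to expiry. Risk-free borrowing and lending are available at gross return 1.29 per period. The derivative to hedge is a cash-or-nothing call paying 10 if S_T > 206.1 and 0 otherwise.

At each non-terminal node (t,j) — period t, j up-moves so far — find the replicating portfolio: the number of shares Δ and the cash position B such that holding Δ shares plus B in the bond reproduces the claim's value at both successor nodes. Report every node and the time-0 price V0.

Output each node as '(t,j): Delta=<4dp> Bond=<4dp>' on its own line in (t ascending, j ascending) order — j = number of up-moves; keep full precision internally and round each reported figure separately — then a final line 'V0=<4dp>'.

(0,0): Delta=0.0623 Bond=-6.9121
(1,0): Delta=0.0000 Bond=0.0000
(1,1): Delta=0.0670 Bond=-10.1169
V0=4.6679

The replicating-portfolio and risk-neutral prices coincide; use p* = (1.29−0.77)/(1.36−0.77) = 0.8814 for the latter.
At expiry t=2: V(2,0)=0.0000, V(2,1)=0.0000, V(2,2)=10.0000
Node (1,0) S=143.2200: V=(p*·0.0000+(1−p*)·0.0000)/1.29=0.0000; Δ=(0.0000−0.0000)/(194.7792−110.2794)=0.0000; B=V−Δ·S=0.0000
Node (1,1) S=252.9600: V=(p*·10.0000+(1−p*)·0.0000)/1.29=6.8322; Δ=(10.0000−0.0000)/(344.0256−194.7792)=0.0670; B=V−Δ·S=-10.1169
Node (0,0) S=186.0000: V=(p*·6.8322+(1−p*)·0.0000)/1.29=4.6679; Δ=(6.8322−0.0000)/(252.9600−143.2200)=0.0623; B=V−Δ·S=-6.9121
Check: Δ(0,0)·S0 + B(0,0) = 4.6679 = V0.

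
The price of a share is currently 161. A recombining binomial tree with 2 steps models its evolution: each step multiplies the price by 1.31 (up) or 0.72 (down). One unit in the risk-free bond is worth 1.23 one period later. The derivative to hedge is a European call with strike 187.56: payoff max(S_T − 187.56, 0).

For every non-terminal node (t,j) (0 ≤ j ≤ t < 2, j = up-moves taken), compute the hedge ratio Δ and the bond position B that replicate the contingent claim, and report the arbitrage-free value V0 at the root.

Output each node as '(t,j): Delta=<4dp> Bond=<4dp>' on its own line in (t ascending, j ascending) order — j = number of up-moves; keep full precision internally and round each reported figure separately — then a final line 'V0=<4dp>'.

(0,0): Delta=0.6565 Bond=-61.8684
(1,0): Delta=0.0000 Bond=0.0000
(1,1): Delta=0.7131 Bond=-88.0352
V0=43.8235

Since d<R<u, set p* = (R−d)/(u−d) = 0.8644; price each node as the discounted p*-expectation of its children.
Terminal payoffs: V(2,0)=0.0000, V(2,1)=0.0000, V(2,2)=88.7321
(1,0): S=115.9200. Δ = (V_up−V_dn)/(S_up−S_dn) = (0.0000−0.0000)/(151.8552−83.4624) = 0.0000. V = [p*·0.0000 + (1−p*)·0.0000]/1.23 = 0.0000. B = V − Δ·S = 0.0000.
(1,1): S=210.9100. Δ = (V_up−V_dn)/(S_up−S_dn) = (88.7321−0.0000)/(276.2921−151.8552) = 0.7131. V = [p*·88.7321 + (1−p*)·0.0000]/1.23 = 62.3582. B = V − Δ·S = -88.0352.
(0,0): S=161.0000. Δ = (V_up−V_dn)/(S_up−S_dn) = (62.3582−0.0000)/(210.9100−115.9200) = 0.6565. V = [p*·62.3582 + (1−p*)·0.0000]/1.23 = 43.8235. B = V − Δ·S = -61.8684.
Each (Δ,B) replicates both successor values, so the strategy is self-financing and V0 is arbitrage-free.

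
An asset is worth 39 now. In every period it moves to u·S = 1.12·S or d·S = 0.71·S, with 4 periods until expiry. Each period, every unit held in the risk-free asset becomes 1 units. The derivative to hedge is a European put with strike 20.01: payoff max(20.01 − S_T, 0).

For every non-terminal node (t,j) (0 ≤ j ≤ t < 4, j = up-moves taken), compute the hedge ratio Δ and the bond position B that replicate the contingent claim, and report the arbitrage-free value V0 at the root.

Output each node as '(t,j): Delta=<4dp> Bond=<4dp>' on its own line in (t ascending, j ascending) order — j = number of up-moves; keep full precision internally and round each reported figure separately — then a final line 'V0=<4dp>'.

(0,0): Delta=-0.0587 Bond=2.6748
(1,0): Delta=-0.2028 Bond=6.6640
(1,1): Delta=-0.0209 Bond=1.0241
(2,0): Delta=-0.5918 Bond=14.3127
(2,1): Delta=-0.1007 Bond=3.4991
(2,2): Delta=0.0000 Bond=0.0000
(3,0): Delta=-1.0000 Bond=20.0100
(3,1): Delta=-0.4848 Bond=11.9552
(3,2): Delta=0.0000 Bond=0.0000
(3,3): Delta=0.0000 Bond=0.0000
V0=0.3846

The replicating-portfolio and risk-neutral prices coincide; use p* = (1−0.71)/(1.12−0.71) = 0.7073 for the latter.
Payoff layer (t=4): V(4,0)=10.0994, V(4,1)=4.3764, V(4,2)=0.0000, V(4,3)=0.0000, V(4,4)=0.0000
  t=3,j=0: stock 13.9585 → up 15.6336 (V=4.3764), down 9.9106 (V=10.0994). Price 6.0515; hedge Δ=-1.0000, bond B=20.0100.
  t=3,j=1: stock 22.0191 → up 24.6614 (V=0.0000), down 15.6336 (V=4.3764). Price 1.2809; hedge Δ=-0.4848, bond B=11.9552.
  t=3,j=2: stock 34.7343 → up 38.9025 (V=0.0000), down 24.6614 (V=0.0000). Price 0.0000; hedge Δ=0.0000, bond B=0.0000.
  t=3,j=3: stock 54.7922 → up 61.3673 (V=0.0000), down 38.9025 (V=0.0000). Price 0.0000; hedge Δ=0.0000, bond B=0.0000.
  t=2,j=0: stock 19.6599 → up 22.0191 (V=1.2809), down 13.9585 (V=6.0515). Price 2.6772; hedge Δ=-0.5918, bond B=14.3127.
  t=2,j=1: stock 31.0128 → up 34.7343 (V=0.0000), down 22.0191 (V=1.2809). Price 0.3749; hedge Δ=-0.1007, bond B=3.4991.
  t=2,j=2: stock 48.9216 → up 54.7922 (V=0.0000), down 34.7343 (V=0.0000). Price 0.0000; hedge Δ=0.0000, bond B=0.0000.
  t=1,j=0: stock 27.6900 → up 31.0128 (V=0.3749), down 19.6599 (V=2.6772). Price 1.0487; hedge Δ=-0.2028, bond B=6.6640.
  t=1,j=1: stock 43.6800 → up 48.9216 (V=0.0000), down 31.0128 (V=0.3749). Price 0.1097; hedge Δ=-0.0209, bond B=1.0241.
  t=0,j=0: stock 39.0000 → up 43.6800 (V=0.1097), down 27.6900 (V=1.0487). Price 0.3846; hedge Δ=-0.0587, bond B=2.6748.
Root portfolio cost Δ·39+B reproduces V0=0.3846.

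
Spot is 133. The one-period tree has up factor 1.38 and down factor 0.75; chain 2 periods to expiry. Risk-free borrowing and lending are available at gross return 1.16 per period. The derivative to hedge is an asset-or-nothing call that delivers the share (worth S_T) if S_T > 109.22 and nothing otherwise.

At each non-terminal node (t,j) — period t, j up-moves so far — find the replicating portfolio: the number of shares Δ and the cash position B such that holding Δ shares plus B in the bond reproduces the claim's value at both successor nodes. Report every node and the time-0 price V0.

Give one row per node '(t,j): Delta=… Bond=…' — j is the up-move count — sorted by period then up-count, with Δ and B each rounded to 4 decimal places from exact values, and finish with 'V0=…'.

Since d<R<u, set p* = (R−d)/(u−d) = 0.6508; price each node as the discounted p*-expectation of its children.
Terminal values V(2,·): V(2,0)=0.0000, V(2,1)=137.6550, V(2,2)=253.2852
(1,0): S=99.7500. Δ = (V_up−V_dn)/(S_up−S_dn) = (137.6550−0.0000)/(137.6550−74.8125) = 2.1905. V = [p*·137.6550 + (1−p*)·0.0000]/1.16 = 77.2284. B = V − Δ·S = -141.2716.
(1,1): S=183.5400. Δ = (V_up−V_dn)/(S_up−S_dn) = (253.2852−137.6550)/(253.2852−137.6550) = 1.0000. V = [p*·253.2852 + (1−p*)·137.6550]/1.16 = 183.5400. B = V − Δ·S = 0.0000.
(0,0): S=133.0000. Δ = (V_up−V_dn)/(S_up−S_dn) = (183.5400−77.2284)/(183.5400−99.7500) = 1.2688. V = [p*·183.5400 + (1−p*)·77.2284]/1.16 = 126.2201. B = V − Δ·S = -42.5284.
Check: Δ(0,0)·S0 + B(0,0) = 126.2201 = V0.

(0,0): Delta=1.2688 Bond=-42.5284
(1,0): Delta=2.1905 Bond=-141.2716
(1,1): Delta=1.0000 Bond=0.0000
V0=126.2201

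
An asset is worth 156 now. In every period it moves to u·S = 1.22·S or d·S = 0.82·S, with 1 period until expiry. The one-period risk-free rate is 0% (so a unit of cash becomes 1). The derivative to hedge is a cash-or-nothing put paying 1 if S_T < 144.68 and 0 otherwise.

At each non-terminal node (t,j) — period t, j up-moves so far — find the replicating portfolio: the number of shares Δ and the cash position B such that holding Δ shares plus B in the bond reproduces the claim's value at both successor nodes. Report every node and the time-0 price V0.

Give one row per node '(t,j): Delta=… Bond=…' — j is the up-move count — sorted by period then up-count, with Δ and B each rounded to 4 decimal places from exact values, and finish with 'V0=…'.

Under the risk-neutral measure, an up-move has probability p* = (R−d)/(u−d) = 0.4500 and values discount at R = 1.
Terminal payoffs: V(1,0)=1.0000, V(1,1)=0.0000
  t=0,j=0: stock 156.0000 → up 190.3200 (V=0.0000), down 127.9200 (V=1.0000). Price 0.5500; hedge Δ=-0.0160, bond B=3.0500.
Check: Δ(0,0)·S0 + B(0,0) = 0.5500 = V0.

(0,0): Delta=-0.0160 Bond=3.0500
V0=0.5500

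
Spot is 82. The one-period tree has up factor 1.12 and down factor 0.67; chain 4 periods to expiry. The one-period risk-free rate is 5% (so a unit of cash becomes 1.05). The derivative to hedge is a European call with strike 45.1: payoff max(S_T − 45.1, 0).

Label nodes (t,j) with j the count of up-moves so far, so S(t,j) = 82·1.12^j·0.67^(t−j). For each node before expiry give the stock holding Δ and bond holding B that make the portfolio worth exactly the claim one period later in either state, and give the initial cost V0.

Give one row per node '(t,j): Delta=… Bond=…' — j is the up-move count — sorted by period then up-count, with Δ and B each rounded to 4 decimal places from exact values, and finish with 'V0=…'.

The replicating-portfolio and risk-neutral prices coincide; use p* = (1.05−0.67)/(1.12−0.67) = 0.8444 for the latter.
Terminal payoffs: V(4,0)=0.0000, V(4,1)=0.0000, V(4,2)=1.0742, V(4,3)=32.0867, V(4,4)=83.9286
(3,0): S=24.6626. Δ = (V_up−V_dn)/(S_up−S_dn) = (0.0000−0.0000)/(27.6221−16.5239) = 0.0000. V = [p*·0.0000 + (1−p*)·0.0000]/1.05 = 0.0000. B = V − Δ·S = 0.0000.
(3,1): S=41.2270. Δ = (V_up−V_dn)/(S_up−S_dn) = (1.0742−0.0000)/(46.1742−27.6221) = 0.0579. V = [p*·1.0742 + (1−p*)·0.0000]/1.05 = 0.8639. B = V − Δ·S = -1.5232.
(3,2): S=68.9167. Δ = (V_up−V_dn)/(S_up−S_dn) = (32.0867−1.0742)/(77.1867−46.1742) = 1.0000. V = [p*·32.0867 + (1−p*)·1.0742]/1.05 = 25.9644. B = V − Δ·S = -42.9524.
(3,3): S=115.2041. Δ = (V_up−V_dn)/(S_up−S_dn) = (83.9286−32.0867)/(129.0286−77.1867) = 1.0000. V = [p*·83.9286 + (1−p*)·32.0867]/1.05 = 72.2517. B = V − Δ·S = -42.9524.
(2,0): S=36.8098. Δ = (V_up−V_dn)/(S_up−S_dn) = (0.8639−0.0000)/(41.2270−24.6626) = 0.0522. V = [p*·0.8639 + (1−p*)·0.0000]/1.05 = 0.6948. B = V − Δ·S = -1.2250.
(2,1): S=61.5328. Δ = (V_up−V_dn)/(S_up−S_dn) = (25.9644−0.8639)/(68.9167−41.2270) = 0.9065. V = [p*·25.9644 + (1−p*)·0.8639]/1.05 = 21.0094. B = V − Δ·S = -34.7694.
(2,2): S=102.8608. Δ = (V_up−V_dn)/(S_up−S_dn) = (72.2517−25.9644)/(115.2041−68.9167) = 1.0000. V = [p*·72.2517 + (1−p*)·25.9644]/1.05 = 61.9538. B = V − Δ·S = -40.9070.
(1,0): S=54.9400. Δ = (V_up−V_dn)/(S_up−S_dn) = (21.0094−0.6948)/(61.5328−36.8098) = 0.8217. V = [p*·21.0094 + (1−p*)·0.6948]/1.05 = 16.9994. B = V − Δ·S = -28.1442.
(1,1): S=91.8400. Δ = (V_up−V_dn)/(S_up−S_dn) = (61.9538−21.0094)/(102.8608−61.5328) = 0.9907. V = [p*·61.9538 + (1−p*)·21.0094]/1.05 = 52.9378. B = V − Δ·S = -38.0498.
(0,0): S=82.0000. Δ = (V_up−V_dn)/(S_up−S_dn) = (52.9378−16.9994)/(91.8400−54.9400) = 0.9739. V = [p*·52.9378 + (1−p*)·16.9994]/1.05 = 45.0927. B = V − Δ·S = -34.7704.
Each (Δ,B) replicates both successor values, so the strategy is self-financing and V0 is arbitrage-free.

(0,0): Delta=0.9739 Bond=-34.7704
(1,0): Delta=0.8217 Bond=-28.1442
(1,1): Delta=0.9907 Bond=-38.0498
(2,0): Delta=0.0522 Bond=-1.2250
(2,1): Delta=0.9065 Bond=-34.7694
(2,2): Delta=1.0000 Bond=-40.9070
(3,0): Delta=0.0000 Bond=0.0000
(3,1): Delta=0.0579 Bond=-1.5232
(3,2): Delta=1.0000 Bond=-42.9524
(3,3): Delta=1.0000 Bond=-42.9524
V0=45.0927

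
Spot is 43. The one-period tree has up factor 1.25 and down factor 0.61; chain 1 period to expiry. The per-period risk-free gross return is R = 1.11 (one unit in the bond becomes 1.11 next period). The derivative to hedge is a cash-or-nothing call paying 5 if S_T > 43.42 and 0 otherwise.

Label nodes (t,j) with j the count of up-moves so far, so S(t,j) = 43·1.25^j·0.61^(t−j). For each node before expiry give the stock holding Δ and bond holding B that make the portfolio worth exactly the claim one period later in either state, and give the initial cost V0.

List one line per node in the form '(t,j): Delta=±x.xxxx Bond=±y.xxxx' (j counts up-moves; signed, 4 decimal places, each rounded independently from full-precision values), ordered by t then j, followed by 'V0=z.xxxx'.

(0,0): Delta=0.1817 Bond=-4.2934
V0=3.5191

Risk-neutral probability p* = (R−d)/(u−d) = (1.11−0.61)/(1.25−0.61) = 0.7813.
Terminal values V(1,·): V(1,0)=0.0000, V(1,1)=5.0000
Node (0,0) S=43.0000: V=(p*·5.0000+(1−p*)·0.0000)/1.11=3.5191; Δ=(5.0000−0.0000)/(53.7500−26.2300)=0.1817; B=V−Δ·S=-4.2934
Each (Δ,B) replicates both successor values, so the strategy is self-financing and V0 is arbitrage-free.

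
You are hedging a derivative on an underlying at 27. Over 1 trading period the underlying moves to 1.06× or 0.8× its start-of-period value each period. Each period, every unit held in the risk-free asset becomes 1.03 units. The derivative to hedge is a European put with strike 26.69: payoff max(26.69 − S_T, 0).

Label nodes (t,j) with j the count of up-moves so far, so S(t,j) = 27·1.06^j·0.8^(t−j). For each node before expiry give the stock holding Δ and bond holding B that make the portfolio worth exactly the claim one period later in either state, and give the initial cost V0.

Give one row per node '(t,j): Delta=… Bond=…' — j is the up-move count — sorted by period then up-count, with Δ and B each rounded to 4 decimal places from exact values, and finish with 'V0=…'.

(0,0): Delta=-0.7251 Bond=20.1471
V0=0.5702

No-arbitrage ⇒ martingale measure with p* = (R−d)/(u−d) = 0.8846.
Payoff layer (t=1): V(1,0)=5.0900, V(1,1)=0.0000
  t=0,j=0: stock 27.0000 → up 28.6200 (V=0.0000), down 21.6000 (V=5.0900). Price 0.5702; hedge Δ=-0.7251, bond B=20.1471.
The time-0 hedge costs 0.5702, which is the no-arbitrage price.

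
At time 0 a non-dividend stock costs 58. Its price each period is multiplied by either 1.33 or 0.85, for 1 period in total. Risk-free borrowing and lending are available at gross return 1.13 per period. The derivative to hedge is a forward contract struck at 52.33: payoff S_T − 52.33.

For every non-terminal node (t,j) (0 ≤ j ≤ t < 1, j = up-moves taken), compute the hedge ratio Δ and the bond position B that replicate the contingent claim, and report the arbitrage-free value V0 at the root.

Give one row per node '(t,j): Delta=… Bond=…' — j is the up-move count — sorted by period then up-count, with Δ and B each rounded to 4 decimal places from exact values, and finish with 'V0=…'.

(0,0): Delta=1.0000 Bond=-46.3097
V0=11.6903

No-arbitrage ⇒ martingale measure with p* = (R−d)/(u−d) = 0.5833.
Payoff layer (t=1): V(1,0)=-3.0300, V(1,1)=24.8100
Node (0,0) S=58.0000: V=(p*·24.8100+(1−p*)·-3.0300)/1.13=11.6903; Δ=(24.8100−-3.0300)/(77.1400−49.3000)=1.0000; B=V−Δ·S=-46.3097
The time-0 hedge costs 11.6903, which is the no-arbitrage price.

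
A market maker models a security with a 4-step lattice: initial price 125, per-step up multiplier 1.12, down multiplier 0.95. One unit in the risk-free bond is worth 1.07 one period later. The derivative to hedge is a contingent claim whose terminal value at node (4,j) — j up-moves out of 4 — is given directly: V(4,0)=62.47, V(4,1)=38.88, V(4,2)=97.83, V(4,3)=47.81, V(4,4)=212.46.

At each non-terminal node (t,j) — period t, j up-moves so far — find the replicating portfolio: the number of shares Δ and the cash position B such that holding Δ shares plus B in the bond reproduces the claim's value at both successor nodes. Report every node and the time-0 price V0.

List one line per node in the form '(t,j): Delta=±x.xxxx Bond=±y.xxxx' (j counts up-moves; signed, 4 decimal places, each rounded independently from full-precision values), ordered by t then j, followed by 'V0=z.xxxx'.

(0,0): Delta=1.7716 Bond=-144.3248
(1,0): Delta=-0.1076 Bond=68.7236
(1,1): Delta=2.4357 Bond=-247.4072
(2,0): Delta=1.6897 Bond=-129.2214
(2,1): Delta=-0.7428 Bond=158.0159
(2,2): Delta=3.5591 Bond=-440.8681
(3,0): Delta=-1.2948 Bond=181.5855
(3,1): Delta=2.7445 Bond=-271.5388
(3,2): Delta=-1.9753 Bond=352.6668
(3,3): Delta=5.5150 Bond=-815.2270
V0=77.1229

Under the risk-neutral measure, an up-move has probability p* = (R−d)/(u−d) = 0.7059 and values discount at R = 1.07.
Terminal values V(4,·): V(4,0)=62.4700, V(4,1)=38.8800, V(4,2)=97.8300, V(4,3)=47.8100, V(4,4)=212.4600
  t=3,j=0: stock 107.1719 → up 120.0325 (V=38.8800), down 101.8133 (V=62.4700). Price 42.8208; hedge Δ=-1.2948, bond B=181.5855.
  t=3,j=1: stock 126.3500 → up 141.5120 (V=97.8300), down 120.0325 (V=38.8800). Price 75.2259; hedge Δ=2.7445, bond B=-271.5388.
  t=3,j=2: stock 148.9600 → up 166.8352 (V=47.8100), down 141.5120 (V=97.8300). Price 58.4316; hedge Δ=-1.9753, bond B=352.6668.
  t=3,j=3: stock 175.6160 → up 196.6899 (V=212.4600), down 166.8352 (V=47.8100). Price 153.3024; hedge Δ=5.5150, bond B=-815.2270.
  t=2,j=0: stock 112.8125 → up 126.3500 (V=75.2259), down 107.1719 (V=42.8208). Price 61.3972; hedge Δ=1.6897, bond B=-129.2214.
  t=2,j=1: stock 133.0000 → up 148.9600 (V=58.4316), down 126.3500 (V=75.2259). Price 59.2253; hedge Δ=-0.7428, bond B=158.0159.
  t=2,j=2: stock 156.8000 → up 175.6160 (V=153.3024), down 148.9600 (V=58.4316). Price 117.1955; hedge Δ=3.5591, bond B=-440.8681.
  t=1,j=0: stock 118.7500 → up 133.0000 (V=59.2253), down 112.8125 (V=61.3972). Price 55.9478; hedge Δ=-0.1076, bond B=68.7236.
  t=1,j=1: stock 140.0000 → up 156.8000 (V=117.1955), down 133.0000 (V=59.2253). Price 93.5939; hedge Δ=2.4357, bond B=-247.4072.
  t=0,j=0: stock 125.0000 → up 140.0000 (V=93.5939), down 118.7500 (V=55.9478). Price 77.1229; hedge Δ=1.7716, bond B=-144.3248.
Self-financing check: at every node Δ·S+B equals the discounted successor values.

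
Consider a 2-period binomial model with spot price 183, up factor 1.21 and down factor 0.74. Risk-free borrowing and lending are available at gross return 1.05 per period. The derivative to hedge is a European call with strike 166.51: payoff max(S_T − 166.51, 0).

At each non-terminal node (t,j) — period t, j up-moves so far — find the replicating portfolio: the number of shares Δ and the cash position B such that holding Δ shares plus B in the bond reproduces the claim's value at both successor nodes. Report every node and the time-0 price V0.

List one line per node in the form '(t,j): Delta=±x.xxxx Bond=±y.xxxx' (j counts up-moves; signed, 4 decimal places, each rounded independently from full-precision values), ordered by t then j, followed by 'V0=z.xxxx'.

(0,0): Delta=0.7407 Bond=-95.5309
(1,0): Delta=0.0000 Bond=0.0000
(1,1): Delta=0.9745 Bond=-152.0791
V0=40.0197

No-arbitrage ⇒ martingale measure with p* = (R−d)/(u−d) = 0.6596.
At expiry t=2: V(2,0)=0.0000, V(2,1)=0.0000, V(2,2)=101.4203
(1,0): S=135.4200. Δ = (V_up−V_dn)/(S_up−S_dn) = (0.0000−0.0000)/(163.8582−100.2108) = 0.0000. V = [p*·0.0000 + (1−p*)·0.0000]/1.05 = 0.0000. B = V − Δ·S = 0.0000.
(1,1): S=221.4300. Δ = (V_up−V_dn)/(S_up−S_dn) = (101.4203−0.0000)/(267.9303−163.8582) = 0.9745. V = [p*·101.4203 + (1−p*)·0.0000]/1.05 = 63.7088. B = V − Δ·S = -152.0791.
(0,0): S=183.0000. Δ = (V_up−V_dn)/(S_up−S_dn) = (63.7088−0.0000)/(221.4300−135.4200) = 0.7407. V = [p*·63.7088 + (1−p*)·0.0000]/1.05 = 40.0197. B = V − Δ·S = -95.5309.
Root portfolio cost Δ·183+B reproduces V0=40.0197.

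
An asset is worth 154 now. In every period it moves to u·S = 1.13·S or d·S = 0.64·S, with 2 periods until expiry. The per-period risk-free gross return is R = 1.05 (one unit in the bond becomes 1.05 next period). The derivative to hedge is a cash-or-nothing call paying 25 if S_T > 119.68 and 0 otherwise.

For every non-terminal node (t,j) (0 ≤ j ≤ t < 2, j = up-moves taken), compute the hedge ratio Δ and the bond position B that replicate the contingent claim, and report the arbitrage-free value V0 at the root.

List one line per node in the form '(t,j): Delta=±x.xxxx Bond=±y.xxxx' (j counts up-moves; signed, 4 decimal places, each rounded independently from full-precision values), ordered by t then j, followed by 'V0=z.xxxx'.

Since d<R<u, set p* = (R−d)/(u−d) = 0.8367; price each node as the discounted p*-expectation of its children.
Terminal values V(2,·): V(2,0)=0.0000, V(2,1)=0.0000, V(2,2)=25.0000
Node (1,0) S=98.5600: V=(p*·0.0000+(1−p*)·0.0000)/1.05=0.0000; Δ=(0.0000−0.0000)/(111.3728−63.0784)=0.0000; B=V−Δ·S=0.0000
Node (1,1) S=174.0200: V=(p*·25.0000+(1−p*)·0.0000)/1.05=19.9223; Δ=(25.0000−0.0000)/(196.6426−111.3728)=0.2932; B=V−Δ·S=-31.0982
Node (0,0) S=154.0000: V=(p*·19.9223+(1−p*)·0.0000)/1.05=15.8758; Δ=(19.9223−0.0000)/(174.0200−98.5600)=0.2640; B=V−Δ·S=-24.7818
Root portfolio cost Δ·154+B reproduces V0=15.8758.

(0,0): Delta=0.2640 Bond=-24.7818
(1,0): Delta=0.0000 Bond=0.0000
(1,1): Delta=0.2932 Bond=-31.0982
V0=15.8758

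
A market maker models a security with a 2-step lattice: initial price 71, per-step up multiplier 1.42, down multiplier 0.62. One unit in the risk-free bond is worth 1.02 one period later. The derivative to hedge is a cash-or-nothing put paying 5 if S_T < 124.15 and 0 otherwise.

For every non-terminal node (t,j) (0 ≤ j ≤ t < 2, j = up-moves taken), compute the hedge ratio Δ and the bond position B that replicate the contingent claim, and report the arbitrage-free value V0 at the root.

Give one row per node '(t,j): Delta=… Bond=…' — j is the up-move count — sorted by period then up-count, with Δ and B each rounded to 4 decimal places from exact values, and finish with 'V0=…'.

The replicating-portfolio and risk-neutral prices coincide; use p* = (1.02−0.62)/(1.42−0.62) = 0.5000 for the latter.
Terminal values V(2,·): V(2,0)=5.0000, V(2,1)=5.0000, V(2,2)=0.0000
  t=1,j=0: stock 44.0200 → up 62.5084 (V=5.0000), down 27.2924 (V=5.0000). Price 4.9020; hedge Δ=0.0000, bond B=4.9020.
  t=1,j=1: stock 100.8200 → up 143.1644 (V=0.0000), down 62.5084 (V=5.0000). Price 2.4510; hedge Δ=-0.0620, bond B=8.7010.
  t=0,j=0: stock 71.0000 → up 100.8200 (V=2.4510), down 44.0200 (V=4.9020). Price 3.6044; hedge Δ=-0.0432, bond B=6.6681.
The time-0 hedge costs 3.6044, which is the no-arbitrage price.

(0,0): Delta=-0.0432 Bond=6.6681
(1,0): Delta=0.0000 Bond=4.9020
(1,1): Delta=-0.0620 Bond=8.7010
V0=3.6044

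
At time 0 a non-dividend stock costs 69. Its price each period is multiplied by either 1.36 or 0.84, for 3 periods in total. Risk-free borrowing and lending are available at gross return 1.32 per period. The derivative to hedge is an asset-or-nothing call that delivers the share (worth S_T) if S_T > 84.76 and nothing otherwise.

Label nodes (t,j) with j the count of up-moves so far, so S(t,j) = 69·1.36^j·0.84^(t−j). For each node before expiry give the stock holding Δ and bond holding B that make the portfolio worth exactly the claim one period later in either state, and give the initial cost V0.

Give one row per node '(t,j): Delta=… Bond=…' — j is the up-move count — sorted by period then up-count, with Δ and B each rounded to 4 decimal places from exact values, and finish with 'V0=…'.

(0,0): Delta=1.1480 Bond=-10.6926
(1,0): Delta=2.4874 Bond=-91.7428
(1,1): Delta=1.0791 Bond=-7.6452
(2,0): Delta=0.0000 Bond=0.0000
(2,1): Delta=2.6154 Bond=-131.1923
(2,2): Delta=1.0000 Bond=0.0000
V0=68.5202

The replicating-portfolio and risk-neutral prices coincide; use p* = (1.32−0.84)/(1.36−0.84) = 0.9231 for the latter.
Terminal payoffs: V(3,0)=0.0000, V(3,1)=0.0000, V(3,2)=107.2028, V(3,3)=173.5665
Node (2,0) S=48.6864: V=(p*·0.0000+(1−p*)·0.0000)/1.32=0.0000; Δ=(0.0000−0.0000)/(66.2135−40.8966)=0.0000; B=V−Δ·S=0.0000
Node (2,1) S=78.8256: V=(p*·107.2028+(1−p*)·0.0000)/1.32=74.9670; Δ=(107.2028−0.0000)/(107.2028−66.2135)=2.6154; B=V−Δ·S=-131.1923
Node (2,2) S=127.6224: V=(p*·173.5665+(1−p*)·107.2028)/1.32=127.6224; Δ=(173.5665−107.2028)/(173.5665−107.2028)=1.0000; B=V−Δ·S=0.0000
Node (1,0) S=57.9600: V=(p*·74.9670+(1−p*)·0.0000)/1.32=52.4245; Δ=(74.9670−0.0000)/(78.8256−48.6864)=2.4874; B=V−Δ·S=-91.7428
Node (1,1) S=93.8400: V=(p*·127.6224+(1−p*)·74.9670)/1.32=93.6151; Δ=(127.6224−74.9670)/(127.6224−78.8256)=1.0791; B=V−Δ·S=-7.6452
Node (0,0) S=69.0000: V=(p*·93.6151+(1−p*)·52.4245)/1.32=68.5202; Δ=(93.6151−52.4245)/(93.8400−57.9600)=1.1480; B=V−Δ·S=-10.6926
The time-0 hedge costs 68.5202, which is the no-arbitrage price.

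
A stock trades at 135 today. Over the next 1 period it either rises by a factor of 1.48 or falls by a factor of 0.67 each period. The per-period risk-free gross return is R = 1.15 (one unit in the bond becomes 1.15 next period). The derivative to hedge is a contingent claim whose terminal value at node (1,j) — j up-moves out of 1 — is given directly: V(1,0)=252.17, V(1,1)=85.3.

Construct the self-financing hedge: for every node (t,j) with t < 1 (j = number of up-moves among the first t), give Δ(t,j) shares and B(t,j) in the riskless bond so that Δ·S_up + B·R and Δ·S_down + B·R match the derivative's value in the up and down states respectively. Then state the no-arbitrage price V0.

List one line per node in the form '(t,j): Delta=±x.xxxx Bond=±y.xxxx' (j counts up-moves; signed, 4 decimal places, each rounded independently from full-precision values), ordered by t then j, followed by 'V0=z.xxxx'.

No-arbitrage ⇒ martingale measure with p* = (R−d)/(u−d) = 0.5926.
Payoff layer (t=1): V(1,0)=252.1700, V(1,1)=85.3000
  t=0,j=0: stock 135.0000 → up 199.8000 (V=85.3000), down 90.4500 (V=252.1700). Price 133.2905; hedge Δ=-1.5260, bond B=339.3028.
The time-0 hedge costs 133.2905, which is the no-arbitrage price.

(0,0): Delta=-1.5260 Bond=339.3028
V0=133.2905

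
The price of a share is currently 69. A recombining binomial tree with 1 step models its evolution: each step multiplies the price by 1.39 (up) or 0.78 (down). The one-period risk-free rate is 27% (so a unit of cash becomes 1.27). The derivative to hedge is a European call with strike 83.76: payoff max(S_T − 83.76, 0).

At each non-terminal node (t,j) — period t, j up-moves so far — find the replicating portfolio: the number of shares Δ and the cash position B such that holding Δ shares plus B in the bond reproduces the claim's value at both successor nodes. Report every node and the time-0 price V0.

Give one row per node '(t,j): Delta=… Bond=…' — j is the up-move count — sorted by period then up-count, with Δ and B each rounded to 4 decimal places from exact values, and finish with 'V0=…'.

(0,0): Delta=0.2887 Bond=-12.2331
V0=7.6849

Since d<R<u, set p* = (R−d)/(u−d) = 0.8033; price each node as the discounted p*-expectation of its children.
Terminal values V(1,·): V(1,0)=0.0000, V(1,1)=12.1500
Node (0,0) S=69.0000: V=(p*·12.1500+(1−p*)·0.0000)/1.27=7.6849; Δ=(12.1500−0.0000)/(95.9100−53.8200)=0.2887; B=V−Δ·S=-12.2331
Each (Δ,B) replicates both successor values, so the strategy is self-financing and V0 is arbitrage-free.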